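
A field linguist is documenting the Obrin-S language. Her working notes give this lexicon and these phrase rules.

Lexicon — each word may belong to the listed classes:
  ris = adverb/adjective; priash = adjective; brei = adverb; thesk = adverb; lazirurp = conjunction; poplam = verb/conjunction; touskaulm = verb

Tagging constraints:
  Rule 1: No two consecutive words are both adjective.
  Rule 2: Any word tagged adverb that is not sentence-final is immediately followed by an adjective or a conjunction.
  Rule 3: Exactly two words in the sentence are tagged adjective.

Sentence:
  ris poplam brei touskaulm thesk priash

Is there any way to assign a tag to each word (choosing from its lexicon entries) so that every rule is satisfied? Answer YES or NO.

NO

Candidates per position — 1:ris {adverb,adjective}; 2:poplam {verb,conjunction}; 3:brei {adverb}; 4:touskaulm {verb}; 5:thesk {adverb}; 6:priash {adjective}.
Rule 2 cannot be satisfied by any choice of tags from the lexicon.
So there is no consistent tagging.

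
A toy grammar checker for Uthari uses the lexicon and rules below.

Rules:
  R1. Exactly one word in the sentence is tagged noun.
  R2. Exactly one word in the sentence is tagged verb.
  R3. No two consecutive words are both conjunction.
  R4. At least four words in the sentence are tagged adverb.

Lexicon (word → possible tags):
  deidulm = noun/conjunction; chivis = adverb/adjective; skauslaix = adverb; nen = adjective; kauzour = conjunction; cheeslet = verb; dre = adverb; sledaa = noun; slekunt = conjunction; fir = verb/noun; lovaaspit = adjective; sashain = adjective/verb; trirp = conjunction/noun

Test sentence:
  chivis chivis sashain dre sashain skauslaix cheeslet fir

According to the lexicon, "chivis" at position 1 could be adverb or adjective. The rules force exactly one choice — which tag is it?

Candidates per position — 1:chivis {adverb,adjective}; 2:chivis {adverb,adjective}; 3:sashain {adjective,verb}; 4:dre {adverb}; 5:sashain {adjective,verb}; 6:skauslaix {adverb}; 7:cheeslet {verb}; 8:fir {verb,noun}.
At position 1, choosing adjective makes rule 4 impossible to satisfy; hence adverb.
At position 2, choosing adjective makes rule 4 impossible to satisfy; hence adverb.
At position 3, choosing verb makes rule 2 impossible to satisfy; hence adjective.
At position 5, choosing verb makes rule 2 impossible to satisfy; hence adjective.
At position 8, choosing verb makes rule 1 impossible to satisfy; hence noun.
That leaves exactly one tagging: adverb adverb adjective adverb adjective adverb verb noun.
Checking: rule 1 ✓; rule 2 ✓; rule 3 ✓; rule 4 ✓.

adverb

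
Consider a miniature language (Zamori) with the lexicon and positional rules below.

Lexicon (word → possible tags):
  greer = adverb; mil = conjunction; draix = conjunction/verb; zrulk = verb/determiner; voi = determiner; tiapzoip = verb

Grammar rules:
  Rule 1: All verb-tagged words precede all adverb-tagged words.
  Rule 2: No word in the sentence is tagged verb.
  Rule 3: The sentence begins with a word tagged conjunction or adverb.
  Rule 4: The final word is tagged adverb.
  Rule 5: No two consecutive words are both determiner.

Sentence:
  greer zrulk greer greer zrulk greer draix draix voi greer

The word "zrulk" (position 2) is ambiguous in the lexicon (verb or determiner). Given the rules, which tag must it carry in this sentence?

determiner

Candidates per position — 1:greer {adverb}; 2:zrulk {verb,determiner}; 3:greer {adverb}; 4:greer {adverb}; 5:zrulk {verb,determiner}; 6:greer {adverb}; 7:draix {conjunction,verb}; 8:draix {conjunction,verb}; 9:voi {determiner}; 10:greer {adverb}.
Position 2: verb is ruled out by rule 1; that leaves determiner.
Position 5: verb is ruled out by rule 1; that leaves determiner.
Position 7: verb is ruled out by rule 1; that leaves conjunction.
Position 8: verb is ruled out by rule 1; that leaves conjunction.
So the tagging must be: adverb determiner adverb adverb determiner adverb conjunction conjunction determiner adverb.
Verifying each rule — rule 1 ok; rule 2 ok; rule 3 ok; rule 4 ok; rule 5 ok.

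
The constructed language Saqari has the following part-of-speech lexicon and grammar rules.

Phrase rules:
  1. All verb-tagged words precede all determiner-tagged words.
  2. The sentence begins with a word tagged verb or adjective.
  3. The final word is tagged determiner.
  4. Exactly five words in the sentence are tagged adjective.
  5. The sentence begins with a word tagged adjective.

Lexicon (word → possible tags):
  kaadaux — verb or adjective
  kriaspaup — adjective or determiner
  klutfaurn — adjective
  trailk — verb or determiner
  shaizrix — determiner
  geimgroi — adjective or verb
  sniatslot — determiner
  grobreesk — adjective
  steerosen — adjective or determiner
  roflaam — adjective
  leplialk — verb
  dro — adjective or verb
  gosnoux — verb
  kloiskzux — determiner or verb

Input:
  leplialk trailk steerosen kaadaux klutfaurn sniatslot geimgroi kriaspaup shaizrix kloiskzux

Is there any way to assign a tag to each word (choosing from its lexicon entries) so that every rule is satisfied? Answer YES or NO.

Candidates per position — 1:leplialk {verb}; 2:trailk {verb,determiner}; 3:steerosen {adjective,determiner}; 4:kaadaux {verb,adjective}; 5:klutfaurn {adjective}; 6:sniatslot {determiner}; 7:geimgroi {adjective,verb}; 8:kriaspaup {adjective,determiner}; 9:shaizrix {determiner}; 10:kloiskzux {determiner,verb}.
Rule 5 cannot be satisfied by any choice of tags from the lexicon.
So there is no consistent tagging.

NO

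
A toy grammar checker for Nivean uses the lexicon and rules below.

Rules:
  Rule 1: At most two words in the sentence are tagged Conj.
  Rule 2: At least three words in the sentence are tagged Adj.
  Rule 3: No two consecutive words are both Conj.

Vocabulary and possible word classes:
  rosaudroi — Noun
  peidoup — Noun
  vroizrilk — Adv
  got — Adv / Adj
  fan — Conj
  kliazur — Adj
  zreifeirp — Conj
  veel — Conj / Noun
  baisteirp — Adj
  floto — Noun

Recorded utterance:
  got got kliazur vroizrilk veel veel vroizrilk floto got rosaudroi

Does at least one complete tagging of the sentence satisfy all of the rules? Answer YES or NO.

Candidates per position — 1:got {Adv,Adj}; 2:got {Adv,Adj}; 3:kliazur {Adj}; 4:vroizrilk {Adv}; 5:veel {Conj,Noun}; 6:veel {Conj,Noun}; 7:vroizrilk {Adv}; 8:floto {Noun}; 9:got {Adv,Adj}; 10:rosaudroi {Noun}.
One satisfying assignment: Adj Adv Adj Adv Noun Noun Adv Noun Adj Noun.
Checking: rule 1 ✓; rule 2 ✓; rule 3 ✓.

YES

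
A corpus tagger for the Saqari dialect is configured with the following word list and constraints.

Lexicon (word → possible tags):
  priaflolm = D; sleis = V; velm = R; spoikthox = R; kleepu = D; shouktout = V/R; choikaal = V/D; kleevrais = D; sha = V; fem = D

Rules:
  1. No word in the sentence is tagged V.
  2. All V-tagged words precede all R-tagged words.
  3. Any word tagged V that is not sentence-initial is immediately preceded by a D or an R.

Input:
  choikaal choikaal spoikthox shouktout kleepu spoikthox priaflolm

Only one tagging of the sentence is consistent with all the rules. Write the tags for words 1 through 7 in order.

Candidates per position — 1:choikaal {V,D}; 2:choikaal {V,D}; 3:spoikthox {R}; 4:shouktout {V,R}; 5:kleepu {D}; 6:spoikthox {R}; 7:priaflolm {D}.
At position 1, choosing V makes rule 1 impossible to satisfy; hence D.
At position 2, choosing V makes rule 1 impossible to satisfy; hence D.
At position 4, choosing V makes rule 1 impossible to satisfy; hence R.
The only consistent sequence is: D D R R D R D.
Verifying each rule — rule 1 holds; rule 2 holds; rule 3 holds.

D D R R D R D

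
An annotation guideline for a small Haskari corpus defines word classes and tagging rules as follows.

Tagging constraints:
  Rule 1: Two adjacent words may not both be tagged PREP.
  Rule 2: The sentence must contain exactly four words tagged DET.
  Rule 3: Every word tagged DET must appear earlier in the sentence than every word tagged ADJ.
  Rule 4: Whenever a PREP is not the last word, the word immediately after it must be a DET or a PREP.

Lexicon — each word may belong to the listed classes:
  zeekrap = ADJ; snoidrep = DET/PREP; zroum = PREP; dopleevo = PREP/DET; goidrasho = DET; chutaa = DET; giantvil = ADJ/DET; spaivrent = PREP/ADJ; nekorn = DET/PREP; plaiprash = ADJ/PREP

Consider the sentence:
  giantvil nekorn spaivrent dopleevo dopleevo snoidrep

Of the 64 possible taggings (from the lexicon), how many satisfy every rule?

2

Candidates per position — 1:giantvil {ADJ,DET}; 2:nekorn {DET,PREP}; 3:spaivrent {PREP,ADJ}; 4:dopleevo {PREP,DET}; 5:dopleevo {PREP,DET}; 6:snoidrep {DET,PREP}.
There are 64 candidate sequences in total.
The sequences that satisfy every rule: DET DET PREP DET PREP DET; DET DET PREP DET DET PREP.
Count = 2.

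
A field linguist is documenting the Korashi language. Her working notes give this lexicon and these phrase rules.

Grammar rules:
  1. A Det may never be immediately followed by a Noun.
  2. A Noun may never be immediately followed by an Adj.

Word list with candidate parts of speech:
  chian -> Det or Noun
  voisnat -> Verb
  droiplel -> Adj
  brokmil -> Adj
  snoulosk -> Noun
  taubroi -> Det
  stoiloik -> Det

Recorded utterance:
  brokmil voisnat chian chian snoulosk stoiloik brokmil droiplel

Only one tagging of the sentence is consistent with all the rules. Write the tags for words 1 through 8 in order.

Adj Verb Noun Noun Noun Det Adj Adj

Candidates per position — 1:brokmil {Adj}; 2:voisnat {Verb}; 3:chian {Det,Noun}; 4:chian {Det,Noun}; 5:snoulosk {Noun}; 6:stoiloik {Det}; 7:brokmil {Adj}; 8:droiplel {Adj}.
If word 3 were Det, no tagging could satisfy rule 1; so word 3 is Noun.
If word 4 were Det, no tagging could satisfy rule 1; so word 4 is Noun.
The unique satisfying tagging is: Adj Verb Noun Noun Noun Det Adj Adj.
Checking: rule 1 holds; rule 2 holds.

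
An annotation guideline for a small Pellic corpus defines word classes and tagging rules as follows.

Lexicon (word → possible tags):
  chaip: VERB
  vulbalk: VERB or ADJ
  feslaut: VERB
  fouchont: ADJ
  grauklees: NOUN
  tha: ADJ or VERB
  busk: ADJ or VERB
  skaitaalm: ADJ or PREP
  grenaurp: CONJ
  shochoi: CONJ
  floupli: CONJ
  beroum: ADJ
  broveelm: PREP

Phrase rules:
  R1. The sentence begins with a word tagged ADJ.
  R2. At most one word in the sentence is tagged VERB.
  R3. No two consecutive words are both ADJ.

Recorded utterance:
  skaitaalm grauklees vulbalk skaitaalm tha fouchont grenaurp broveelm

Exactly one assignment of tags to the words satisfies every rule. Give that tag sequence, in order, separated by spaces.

ADJ NOUN ADJ PREP VERB ADJ CONJ PREP

Candidates per position — 1:skaitaalm {ADJ,PREP}; 2:grauklees {NOUN}; 3:vulbalk {VERB,ADJ}; 4:skaitaalm {ADJ,PREP}; 5:tha {ADJ,VERB}; 6:fouchont {ADJ}; 7:grenaurp {CONJ}; 8:broveelm {PREP}.
If word 1 were PREP, no tagging could satisfy rule 1; so word 1 is ADJ.
If word 5 were ADJ, no tagging could satisfy rule 3; so word 5 is VERB.
If word 3 were VERB, no tagging could satisfy rule 2; so word 3 is ADJ.
If word 4 were ADJ, no tagging could satisfy rule 3; so word 4 is PREP.
So the tagging must be: ADJ NOUN ADJ PREP VERB ADJ CONJ PREP.
Check: rule 1 holds; rule 2 holds; rule 3 holds.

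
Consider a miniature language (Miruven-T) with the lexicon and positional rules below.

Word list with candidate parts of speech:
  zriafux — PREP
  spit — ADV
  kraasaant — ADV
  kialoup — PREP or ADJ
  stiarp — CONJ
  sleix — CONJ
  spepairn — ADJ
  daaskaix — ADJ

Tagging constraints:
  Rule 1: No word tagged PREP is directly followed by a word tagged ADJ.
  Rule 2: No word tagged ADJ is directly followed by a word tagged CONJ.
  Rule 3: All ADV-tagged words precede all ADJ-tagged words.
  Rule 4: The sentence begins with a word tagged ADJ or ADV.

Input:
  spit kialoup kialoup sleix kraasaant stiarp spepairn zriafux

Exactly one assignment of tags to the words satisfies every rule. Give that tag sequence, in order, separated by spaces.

Candidates per position — 1:spit {ADV}; 2:kialoup {PREP,ADJ}; 3:kialoup {PREP,ADJ}; 4:sleix {CONJ}; 5:kraasaant {ADV}; 6:stiarp {CONJ}; 7:spepairn {ADJ}; 8:zriafux {PREP}.
Position 2: tagging it ADJ would leave rule 3 unsatisfiable, so it must be PREP.
Position 3: tagging it ADJ would leave rule 1 unsatisfiable, so it must be PREP.
The only consistent sequence is: ADV PREP PREP CONJ ADV CONJ ADJ PREP.
Checking: rule 1 satisfied; rule 2 satisfied; rule 3 satisfied; rule 4 satisfied.

ADV PREP PREP CONJ ADV CONJ ADJ PREP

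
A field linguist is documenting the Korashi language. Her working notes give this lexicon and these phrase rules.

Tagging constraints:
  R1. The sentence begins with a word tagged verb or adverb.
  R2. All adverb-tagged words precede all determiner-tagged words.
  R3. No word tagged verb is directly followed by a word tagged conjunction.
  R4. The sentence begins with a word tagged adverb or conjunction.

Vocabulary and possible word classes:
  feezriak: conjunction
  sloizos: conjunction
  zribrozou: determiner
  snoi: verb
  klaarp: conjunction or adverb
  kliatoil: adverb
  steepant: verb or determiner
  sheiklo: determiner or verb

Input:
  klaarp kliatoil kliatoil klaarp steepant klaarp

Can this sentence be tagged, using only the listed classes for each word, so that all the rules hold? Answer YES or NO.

YES

Candidates per position — 1:klaarp {conjunction,adverb}; 2:kliatoil {adverb}; 3:kliatoil {adverb}; 4:klaarp {conjunction,adverb}; 5:steepant {verb,determiner}; 6:klaarp {conjunction,adverb}.
One satisfying assignment: adverb adverb adverb adverb determiner conjunction.
Rule-by-rule: rule 1 holds; rule 2 holds; rule 3 holds; rule 4 holds.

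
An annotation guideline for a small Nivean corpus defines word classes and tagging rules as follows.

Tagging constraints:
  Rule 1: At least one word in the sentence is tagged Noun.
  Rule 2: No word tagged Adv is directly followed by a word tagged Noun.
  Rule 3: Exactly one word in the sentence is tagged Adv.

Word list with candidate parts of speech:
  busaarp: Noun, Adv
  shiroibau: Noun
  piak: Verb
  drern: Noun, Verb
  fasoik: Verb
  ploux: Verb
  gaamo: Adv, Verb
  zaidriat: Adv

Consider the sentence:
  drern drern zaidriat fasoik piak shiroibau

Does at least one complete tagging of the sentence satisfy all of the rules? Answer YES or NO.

Candidates per position — 1:drern {Noun,Verb}; 2:drern {Noun,Verb}; 3:zaidriat {Adv}; 4:fasoik {Verb}; 5:piak {Verb}; 6:shiroibau {Noun}.
One satisfying assignment: Noun Verb Adv Verb Verb Noun.
Rule-by-rule: rule 1 ok; rule 2 ok; rule 3 ok.

YES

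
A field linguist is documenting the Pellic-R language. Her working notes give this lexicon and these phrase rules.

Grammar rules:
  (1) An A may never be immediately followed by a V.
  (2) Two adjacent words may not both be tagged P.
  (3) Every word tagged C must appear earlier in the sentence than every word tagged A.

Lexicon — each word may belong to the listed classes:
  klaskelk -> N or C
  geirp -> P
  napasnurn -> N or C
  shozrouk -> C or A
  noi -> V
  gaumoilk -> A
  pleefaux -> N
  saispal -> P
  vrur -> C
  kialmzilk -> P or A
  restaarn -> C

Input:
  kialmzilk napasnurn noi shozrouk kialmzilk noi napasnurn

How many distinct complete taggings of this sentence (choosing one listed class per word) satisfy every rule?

Candidates per position — 1:kialmzilk {P,A}; 2:napasnurn {N,C}; 3:noi {V}; 4:shozrouk {C,A}; 5:kialmzilk {P,A}; 6:noi {V}; 7:napasnurn {N,C}.
There are 32 candidate sequences in total.
Checking each against the rules leaves 7 sequences.
Count = 7.

7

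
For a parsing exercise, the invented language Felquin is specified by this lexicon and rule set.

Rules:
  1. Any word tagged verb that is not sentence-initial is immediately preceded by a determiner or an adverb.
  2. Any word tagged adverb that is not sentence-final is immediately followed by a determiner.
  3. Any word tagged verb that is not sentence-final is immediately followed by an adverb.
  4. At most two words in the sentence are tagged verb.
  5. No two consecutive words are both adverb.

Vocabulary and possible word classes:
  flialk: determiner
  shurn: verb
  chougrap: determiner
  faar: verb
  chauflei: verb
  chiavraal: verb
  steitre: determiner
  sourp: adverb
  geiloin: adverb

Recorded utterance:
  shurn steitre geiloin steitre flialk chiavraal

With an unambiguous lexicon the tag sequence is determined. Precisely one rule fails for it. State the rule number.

3

Fixed tagging: verb determiner adverb determiner determiner verb.
Checking each rule: R1 ✓, R2 ✓, R3 ✗, R4 ✓, R5 ✓.
Only rule 3 fails.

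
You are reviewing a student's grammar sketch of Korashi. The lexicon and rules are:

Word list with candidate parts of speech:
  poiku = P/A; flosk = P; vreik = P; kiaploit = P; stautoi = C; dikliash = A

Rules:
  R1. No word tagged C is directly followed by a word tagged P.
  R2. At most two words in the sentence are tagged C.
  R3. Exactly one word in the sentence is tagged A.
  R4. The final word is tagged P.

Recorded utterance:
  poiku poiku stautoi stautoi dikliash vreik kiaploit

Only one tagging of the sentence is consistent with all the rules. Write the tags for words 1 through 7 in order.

P P C C A P P

Candidates per position — 1:poiku {P,A}; 2:poiku {P,A}; 3:stautoi {C}; 4:stautoi {C}; 5:dikliash {A}; 6:vreik {P}; 7:kiaploit {P}.
Word 1 cannot be A — rule 3 would then fail for every completion. It is P.
Word 2 cannot be A — rule 3 would then fail for every completion. It is P.
So the tagging must be: P P C C A P P.
Checking: rule 1 holds; rule 2 holds; rule 3 holds; rule 4 holds.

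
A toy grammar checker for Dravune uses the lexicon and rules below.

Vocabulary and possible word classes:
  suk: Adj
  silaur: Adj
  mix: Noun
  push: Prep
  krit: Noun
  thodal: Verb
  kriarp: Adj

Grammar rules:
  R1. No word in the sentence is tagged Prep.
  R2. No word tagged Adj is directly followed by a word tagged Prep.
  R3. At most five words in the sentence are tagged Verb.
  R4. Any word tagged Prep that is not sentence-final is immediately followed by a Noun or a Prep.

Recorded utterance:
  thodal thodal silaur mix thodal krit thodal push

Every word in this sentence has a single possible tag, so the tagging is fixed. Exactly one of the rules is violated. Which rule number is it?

1

Fixed tagging: Verb Verb Adj Noun Verb Noun Verb Prep.
Rule check: R1 violated, R2 holds, R3 holds, R4 holds.
Only rule 1 fails.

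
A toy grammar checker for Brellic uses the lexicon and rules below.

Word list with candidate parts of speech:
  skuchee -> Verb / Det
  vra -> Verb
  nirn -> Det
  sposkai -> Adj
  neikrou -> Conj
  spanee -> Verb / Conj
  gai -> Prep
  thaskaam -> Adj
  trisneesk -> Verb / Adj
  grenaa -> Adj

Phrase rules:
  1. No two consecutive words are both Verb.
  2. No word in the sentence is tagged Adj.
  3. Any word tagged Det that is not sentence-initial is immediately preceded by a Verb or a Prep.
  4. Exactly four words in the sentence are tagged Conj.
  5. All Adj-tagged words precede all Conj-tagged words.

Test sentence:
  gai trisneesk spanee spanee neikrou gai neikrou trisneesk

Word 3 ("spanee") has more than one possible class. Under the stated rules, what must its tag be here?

Conj

Candidates per position — 1:gai {Prep}; 2:trisneesk {Verb,Adj}; 3:spanee {Verb,Conj}; 4:spanee {Verb,Conj}; 5:neikrou {Conj}; 6:gai {Prep}; 7:neikrou {Conj}; 8:trisneesk {Verb,Adj}.
Word 2 cannot be Adj — rule 2 would then fail for every completion. It is Verb.
Word 3 cannot be Verb — rule 1 would then fail for every completion. It is Conj.
Word 4 cannot be Verb — rule 4 would then fail for every completion. It is Conj.
Word 8 cannot be Adj — rule 2 would then fail for every completion. It is Verb.
So the tagging must be: Prep Verb Conj Conj Conj Prep Conj Verb.
Checking: rule 1 ✓; rule 2 ✓; rule 3 ✓; rule 4 ✓; rule 5 ✓.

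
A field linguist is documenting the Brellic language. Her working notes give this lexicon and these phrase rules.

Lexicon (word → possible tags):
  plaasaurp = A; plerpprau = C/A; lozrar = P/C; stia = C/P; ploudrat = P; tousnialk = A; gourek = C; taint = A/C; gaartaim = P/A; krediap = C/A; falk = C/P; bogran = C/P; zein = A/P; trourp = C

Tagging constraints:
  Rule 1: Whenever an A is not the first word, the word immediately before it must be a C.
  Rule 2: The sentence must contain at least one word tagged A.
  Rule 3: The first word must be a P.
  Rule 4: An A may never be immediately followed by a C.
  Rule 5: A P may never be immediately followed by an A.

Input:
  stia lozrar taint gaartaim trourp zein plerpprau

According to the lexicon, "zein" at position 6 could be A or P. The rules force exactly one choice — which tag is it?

Candidates per position — 1:stia {C,P}; 2:lozrar {P,C}; 3:taint {A,C}; 4:gaartaim {P,A}; 5:trourp {C}; 6:zein {A,P}; 7:plerpprau {C,A}.
Word 1 cannot be C — rule 3 would then fail for every completion. It is P.
Word 4 cannot be A — rule 4 would then fail for every completion. It is P.
Word 7 cannot be A — rule 1 would then fail for every completion. It is C.
Word 6 cannot be A — rule 4 would then fail for every completion. It is P.
Word 3 cannot be C — rule 2 would then fail for every completion. It is A.
Word 2 cannot be P — rule 1 would then fail for every completion. It is C.
That leaves exactly one tagging: P C A P C P C.
Verifying each rule — rule 1 holds; rule 2 holds; rule 3 holds; rule 4 holds; rule 5 holds.

P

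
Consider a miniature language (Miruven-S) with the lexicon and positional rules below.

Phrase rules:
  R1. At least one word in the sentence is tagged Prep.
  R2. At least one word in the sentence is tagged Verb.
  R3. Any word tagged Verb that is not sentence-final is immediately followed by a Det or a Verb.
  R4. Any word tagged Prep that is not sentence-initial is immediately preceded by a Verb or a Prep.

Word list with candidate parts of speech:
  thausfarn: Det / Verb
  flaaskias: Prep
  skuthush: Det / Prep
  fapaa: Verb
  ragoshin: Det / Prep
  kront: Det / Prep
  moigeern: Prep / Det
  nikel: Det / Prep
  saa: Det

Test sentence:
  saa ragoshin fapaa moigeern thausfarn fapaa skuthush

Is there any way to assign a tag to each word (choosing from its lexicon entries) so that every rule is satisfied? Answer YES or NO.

NO

Candidates per position — 1:saa {Det}; 2:ragoshin {Det,Prep}; 3:fapaa {Verb}; 4:moigeern {Prep,Det}; 5:thausfarn {Det,Verb}; 6:fapaa {Verb}; 7:skuthush {Det,Prep}.
Every candidate sequence violates at least one rule; no consistent tagging exists.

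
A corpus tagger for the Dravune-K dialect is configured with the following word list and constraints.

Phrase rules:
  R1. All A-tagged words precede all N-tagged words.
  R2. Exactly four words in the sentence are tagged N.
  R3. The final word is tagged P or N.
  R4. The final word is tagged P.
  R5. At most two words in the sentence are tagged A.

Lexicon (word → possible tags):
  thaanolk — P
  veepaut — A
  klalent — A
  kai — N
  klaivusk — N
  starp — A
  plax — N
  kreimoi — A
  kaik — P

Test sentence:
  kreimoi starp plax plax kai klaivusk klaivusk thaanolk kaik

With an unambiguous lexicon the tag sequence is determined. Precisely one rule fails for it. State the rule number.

Fixed tagging: A A N N N N N P P.
Rule check: R1 pass, R2 fail, R3 pass, R4 pass, R5 pass.
Only rule 2 fails.

2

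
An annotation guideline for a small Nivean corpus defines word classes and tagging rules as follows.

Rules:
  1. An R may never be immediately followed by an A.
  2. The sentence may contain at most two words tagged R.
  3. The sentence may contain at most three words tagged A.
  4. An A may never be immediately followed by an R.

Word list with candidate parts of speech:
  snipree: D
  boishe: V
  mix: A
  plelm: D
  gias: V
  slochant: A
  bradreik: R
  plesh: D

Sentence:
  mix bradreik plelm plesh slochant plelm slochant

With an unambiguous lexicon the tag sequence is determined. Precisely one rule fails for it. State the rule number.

Fixed tagging: A R D D A D A.
Checking each rule: R1 pass, R2 pass, R3 pass, R4 fail.
Only rule 4 fails.

4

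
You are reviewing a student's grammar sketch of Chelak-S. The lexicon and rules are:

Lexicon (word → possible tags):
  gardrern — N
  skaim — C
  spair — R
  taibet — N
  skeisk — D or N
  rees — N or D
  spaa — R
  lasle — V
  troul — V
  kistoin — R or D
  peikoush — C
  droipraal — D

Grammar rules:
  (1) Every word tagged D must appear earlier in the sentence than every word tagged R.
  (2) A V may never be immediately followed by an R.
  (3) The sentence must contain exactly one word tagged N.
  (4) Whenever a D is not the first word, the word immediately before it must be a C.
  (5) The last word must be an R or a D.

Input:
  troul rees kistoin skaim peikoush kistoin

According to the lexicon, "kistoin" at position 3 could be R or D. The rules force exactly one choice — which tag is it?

Candidates per position — 1:troul {V}; 2:rees {N,D}; 3:kistoin {R,D}; 4:skaim {C}; 5:peikoush {C}; 6:kistoin {R,D}.
Word 2 cannot be D — rule 3 would then fail for every completion. It is N.
Word 3 cannot be D — rule 4 would then fail for every completion. It is R.
Word 6 cannot be D — rule 1 would then fail for every completion. It is R.
The unique satisfying tagging is: V N R C C R.
Check: rule 1 satisfied; rule 2 satisfied; rule 3 satisfied; rule 4 satisfied; rule 5 satisfied.

R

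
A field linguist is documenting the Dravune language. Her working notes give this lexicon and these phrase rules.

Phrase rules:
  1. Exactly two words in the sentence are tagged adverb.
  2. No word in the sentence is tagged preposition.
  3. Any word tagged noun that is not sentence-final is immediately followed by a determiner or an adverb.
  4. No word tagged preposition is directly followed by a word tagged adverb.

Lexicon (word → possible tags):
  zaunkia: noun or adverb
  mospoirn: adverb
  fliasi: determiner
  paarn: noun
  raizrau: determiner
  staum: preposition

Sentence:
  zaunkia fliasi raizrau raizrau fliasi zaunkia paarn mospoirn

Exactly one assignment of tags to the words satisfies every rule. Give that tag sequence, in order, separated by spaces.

noun determiner determiner determiner determiner adverb noun adverb

Candidates per position — 1:zaunkia {noun,adverb}; 2:fliasi {determiner}; 3:raizrau {determiner}; 4:raizrau {determiner}; 5:fliasi {determiner}; 6:zaunkia {noun,adverb}; 7:paarn {noun}; 8:mospoirn {adverb}.
Word 6 cannot be noun — rule 3 would then fail for every completion. It is adverb.
Word 1 cannot be adverb — rule 1 would then fail for every completion. It is noun.
That leaves exactly one tagging: noun determiner determiner determiner determiner adverb noun adverb.
Check: rule 1 satisfied; rule 2 satisfied; rule 3 satisfied; rule 4 satisfied.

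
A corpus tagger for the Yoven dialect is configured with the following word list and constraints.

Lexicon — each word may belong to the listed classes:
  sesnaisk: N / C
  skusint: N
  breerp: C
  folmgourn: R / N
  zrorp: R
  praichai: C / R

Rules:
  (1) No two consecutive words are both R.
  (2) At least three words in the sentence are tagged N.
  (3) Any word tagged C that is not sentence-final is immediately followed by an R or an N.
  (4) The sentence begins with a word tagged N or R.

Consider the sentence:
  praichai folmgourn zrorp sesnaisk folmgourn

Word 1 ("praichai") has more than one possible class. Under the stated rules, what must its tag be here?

Candidates per position — 1:praichai {C,R}; 2:folmgourn {R,N}; 3:zrorp {R}; 4:sesnaisk {N,C}; 5:folmgourn {R,N}.
Position 1: C is ruled out by rule 4; that leaves R.
Position 2: R is ruled out by rule 1; that leaves N.
Position 4: C is ruled out by rule 2; that leaves N.
Position 5: R is ruled out by rule 2; that leaves N.
That leaves exactly one tagging: R N R N N.
Verifying each rule — rule 1 ✓; rule 2 ✓; rule 3 ✓; rule 4 ✓.

R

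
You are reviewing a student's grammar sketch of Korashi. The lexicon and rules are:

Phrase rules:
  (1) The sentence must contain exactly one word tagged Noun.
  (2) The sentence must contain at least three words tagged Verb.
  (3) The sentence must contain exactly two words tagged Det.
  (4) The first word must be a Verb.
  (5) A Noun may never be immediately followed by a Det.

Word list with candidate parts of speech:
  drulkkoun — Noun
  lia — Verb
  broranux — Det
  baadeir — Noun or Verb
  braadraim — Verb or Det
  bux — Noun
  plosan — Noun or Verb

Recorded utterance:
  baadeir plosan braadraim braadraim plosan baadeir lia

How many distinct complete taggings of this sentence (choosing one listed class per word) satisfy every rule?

Candidates per position — 1:baadeir {Noun,Verb}; 2:plosan {Noun,Verb}; 3:braadraim {Verb,Det}; 4:braadraim {Verb,Det}; 5:plosan {Noun,Verb}; 6:baadeir {Noun,Verb}; 7:lia {Verb}.
There are 64 candidate sequences in total.
The sequences that satisfy every rule: Verb Verb Det Det Noun Verb Verb; Verb Verb Det Det Verb Noun Verb.
Count = 2.

2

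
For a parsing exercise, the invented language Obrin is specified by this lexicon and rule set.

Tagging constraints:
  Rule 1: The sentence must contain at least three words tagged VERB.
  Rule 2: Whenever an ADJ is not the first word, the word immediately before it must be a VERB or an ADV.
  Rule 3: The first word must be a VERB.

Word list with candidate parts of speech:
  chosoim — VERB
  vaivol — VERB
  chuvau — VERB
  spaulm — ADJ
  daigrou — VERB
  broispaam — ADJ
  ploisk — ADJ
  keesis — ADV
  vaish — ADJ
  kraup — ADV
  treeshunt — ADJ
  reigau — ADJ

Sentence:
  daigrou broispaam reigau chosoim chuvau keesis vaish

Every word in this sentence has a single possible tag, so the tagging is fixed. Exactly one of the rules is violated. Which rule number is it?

2

Fixed tagging: VERB ADJ ADJ VERB VERB ADV ADJ.
Checking each rule: R1 pass, R2 fail, R3 pass.
Only rule 2 fails.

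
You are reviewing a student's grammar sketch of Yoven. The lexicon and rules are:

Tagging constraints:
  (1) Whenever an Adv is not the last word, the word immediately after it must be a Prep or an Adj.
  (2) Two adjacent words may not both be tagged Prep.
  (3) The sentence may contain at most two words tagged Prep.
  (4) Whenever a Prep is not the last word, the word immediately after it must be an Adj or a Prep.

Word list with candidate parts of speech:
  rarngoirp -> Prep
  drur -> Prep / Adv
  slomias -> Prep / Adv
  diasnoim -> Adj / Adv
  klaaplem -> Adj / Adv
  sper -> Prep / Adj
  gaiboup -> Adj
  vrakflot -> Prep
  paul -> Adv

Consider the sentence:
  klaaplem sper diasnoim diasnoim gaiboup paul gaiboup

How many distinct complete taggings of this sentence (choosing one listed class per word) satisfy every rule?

10

Candidates per position — 1:klaaplem {Adj,Adv}; 2:sper {Prep,Adj}; 3:diasnoim {Adj,Adv}; 4:diasnoim {Adj,Adv}; 5:gaiboup {Adj}; 6:paul {Adv}; 7:gaiboup {Adj}.
There are 16 candidate sequences in total.
Checking each against the rules leaves 10 sequences.
Count = 10.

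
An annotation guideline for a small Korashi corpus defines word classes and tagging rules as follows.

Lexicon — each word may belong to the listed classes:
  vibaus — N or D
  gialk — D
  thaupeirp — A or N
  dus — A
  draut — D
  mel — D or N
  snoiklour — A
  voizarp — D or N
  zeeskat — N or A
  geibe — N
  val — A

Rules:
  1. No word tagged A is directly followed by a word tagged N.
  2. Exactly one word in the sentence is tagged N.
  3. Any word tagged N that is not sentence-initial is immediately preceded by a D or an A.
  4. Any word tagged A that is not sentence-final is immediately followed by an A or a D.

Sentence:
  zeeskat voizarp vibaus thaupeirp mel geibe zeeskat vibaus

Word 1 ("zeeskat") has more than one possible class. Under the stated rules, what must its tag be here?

A

Candidates per position — 1:zeeskat {N,A}; 2:voizarp {D,N}; 3:vibaus {N,D}; 4:thaupeirp {A,N}; 5:mel {D,N}; 6:geibe {N}; 7:zeeskat {N,A}; 8:vibaus {N,D}.
Position 1: tagging it N would leave rule 2 unsatisfiable, so it must be A.
Position 2: tagging it N would leave rule 1 unsatisfiable, so it must be D.
Position 3: tagging it N would leave rule 2 unsatisfiable, so it must be D.
Position 4: tagging it N would leave rule 2 unsatisfiable, so it must be A.
Position 5: tagging it N would leave rule 1 unsatisfiable, so it must be D.
Position 7: tagging it N would leave rule 2 unsatisfiable, so it must be A.
Position 8: tagging it N would leave rule 1 unsatisfiable, so it must be D.
So the tagging must be: A D D A D N A D.
Checking: rule 1 satisfied; rule 2 satisfied; rule 3 satisfied; rule 4 satisfied.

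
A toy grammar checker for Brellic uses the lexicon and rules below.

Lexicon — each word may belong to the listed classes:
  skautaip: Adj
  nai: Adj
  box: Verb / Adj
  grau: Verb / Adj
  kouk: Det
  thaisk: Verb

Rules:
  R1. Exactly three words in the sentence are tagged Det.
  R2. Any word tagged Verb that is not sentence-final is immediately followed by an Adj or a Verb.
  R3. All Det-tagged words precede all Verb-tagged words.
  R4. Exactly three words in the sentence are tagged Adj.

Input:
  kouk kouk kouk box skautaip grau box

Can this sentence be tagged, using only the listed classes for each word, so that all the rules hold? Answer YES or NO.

YES

Candidates per position — 1:kouk {Det}; 2:kouk {Det}; 3:kouk {Det}; 4:box {Verb,Adj}; 5:skautaip {Adj}; 6:grau {Verb,Adj}; 7:box {Verb,Adj}.
One satisfying assignment: Det Det Det Verb Adj Adj Adj.
Check: rule 1 holds; rule 2 holds; rule 3 holds; rule 4 holds.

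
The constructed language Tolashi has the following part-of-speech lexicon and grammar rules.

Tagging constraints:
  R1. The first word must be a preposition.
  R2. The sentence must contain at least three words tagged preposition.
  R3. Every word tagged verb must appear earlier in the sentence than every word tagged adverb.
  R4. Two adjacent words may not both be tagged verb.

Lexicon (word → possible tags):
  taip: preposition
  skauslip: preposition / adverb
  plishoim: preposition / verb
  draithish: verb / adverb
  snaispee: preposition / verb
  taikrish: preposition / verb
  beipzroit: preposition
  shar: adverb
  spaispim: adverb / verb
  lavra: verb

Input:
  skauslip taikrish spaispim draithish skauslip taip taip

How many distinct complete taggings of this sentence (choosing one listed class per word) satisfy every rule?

6

Candidates per position — 1:skauslip {preposition,adverb}; 2:taikrish {preposition,verb}; 3:spaispim {adverb,verb}; 4:draithish {verb,adverb}; 5:skauslip {preposition,adverb}; 6:taip {preposition}; 7:taip {preposition}.
There are 32 candidate sequences in total.
Checking each against the rules leaves 6 sequences.
Count = 6.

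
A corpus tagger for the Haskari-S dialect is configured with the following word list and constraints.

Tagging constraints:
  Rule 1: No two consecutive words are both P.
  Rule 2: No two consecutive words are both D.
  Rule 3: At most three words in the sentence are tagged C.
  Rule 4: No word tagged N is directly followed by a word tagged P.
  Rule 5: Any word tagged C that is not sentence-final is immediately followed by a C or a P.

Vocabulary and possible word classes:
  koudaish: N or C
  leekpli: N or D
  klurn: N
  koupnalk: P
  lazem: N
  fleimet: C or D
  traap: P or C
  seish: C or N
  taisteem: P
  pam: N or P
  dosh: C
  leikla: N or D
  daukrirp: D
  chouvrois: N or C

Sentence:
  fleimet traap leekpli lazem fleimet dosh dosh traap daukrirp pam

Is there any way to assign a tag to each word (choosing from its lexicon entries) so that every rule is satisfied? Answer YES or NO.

Candidates per position — 1:fleimet {C,D}; 2:traap {P,C}; 3:leekpli {N,D}; 4:lazem {N}; 5:fleimet {C,D}; 6:dosh {C}; 7:dosh {C}; 8:traap {P,C}; 9:daukrirp {D}; 10:pam {N,P}.
One satisfying assignment: D P N N D C C P D P.
Verifying each rule — rule 1 ok; rule 2 ok; rule 3 ok; rule 4 ok; rule 5 ok.

YES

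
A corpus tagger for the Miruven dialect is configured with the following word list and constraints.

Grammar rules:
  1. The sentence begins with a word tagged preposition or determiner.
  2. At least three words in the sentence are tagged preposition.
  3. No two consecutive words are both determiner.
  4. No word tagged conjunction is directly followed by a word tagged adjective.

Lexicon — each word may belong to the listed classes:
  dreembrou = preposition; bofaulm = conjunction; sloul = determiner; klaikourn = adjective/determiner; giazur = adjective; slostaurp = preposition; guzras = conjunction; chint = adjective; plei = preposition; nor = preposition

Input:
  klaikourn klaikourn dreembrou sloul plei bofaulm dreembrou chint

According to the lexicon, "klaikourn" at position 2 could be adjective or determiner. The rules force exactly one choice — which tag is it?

adjective

Candidates per position — 1:klaikourn {adjective,determiner}; 2:klaikourn {adjective,determiner}; 3:dreembrou {preposition}; 4:sloul {determiner}; 5:plei {preposition}; 6:bofaulm {conjunction}; 7:dreembrou {preposition}; 8:chint {adjective}.
Word 1 cannot be adjective — rule 1 would then fail for every completion. It is determiner.
Word 2 cannot be determiner — rule 3 would then fail for every completion. It is adjective.
That leaves exactly one tagging: determiner adjective preposition determiner preposition conjunction preposition adjective.
Checking: rule 1 holds; rule 2 holds; rule 3 holds; rule 4 holds.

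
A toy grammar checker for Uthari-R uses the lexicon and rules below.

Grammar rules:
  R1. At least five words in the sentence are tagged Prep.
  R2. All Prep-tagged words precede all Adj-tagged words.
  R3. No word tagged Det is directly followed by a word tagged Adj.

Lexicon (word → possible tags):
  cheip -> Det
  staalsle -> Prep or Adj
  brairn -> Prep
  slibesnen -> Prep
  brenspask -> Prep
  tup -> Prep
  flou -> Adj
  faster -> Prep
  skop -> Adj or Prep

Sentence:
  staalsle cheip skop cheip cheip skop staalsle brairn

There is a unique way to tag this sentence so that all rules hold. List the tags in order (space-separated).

Candidates per position — 1:staalsle {Prep,Adj}; 2:cheip {Det}; 3:skop {Adj,Prep}; 4:cheip {Det}; 5:cheip {Det}; 6:skop {Adj,Prep}; 7:staalsle {Prep,Adj}; 8:brairn {Prep}.
If word 1 were Adj, no tagging could satisfy rule 1; so word 1 is Prep.
If word 3 were Adj, no tagging could satisfy rule 1; so word 3 is Prep.
If word 6 were Adj, no tagging could satisfy rule 1; so word 6 is Prep.
If word 7 were Adj, no tagging could satisfy rule 1; so word 7 is Prep.
That leaves exactly one tagging: Prep Det Prep Det Det Prep Prep Prep.
Verifying each rule — rule 1 satisfied; rule 2 satisfied; rule 3 satisfied.

Prep Det Prep Det Det Prep Prep Prep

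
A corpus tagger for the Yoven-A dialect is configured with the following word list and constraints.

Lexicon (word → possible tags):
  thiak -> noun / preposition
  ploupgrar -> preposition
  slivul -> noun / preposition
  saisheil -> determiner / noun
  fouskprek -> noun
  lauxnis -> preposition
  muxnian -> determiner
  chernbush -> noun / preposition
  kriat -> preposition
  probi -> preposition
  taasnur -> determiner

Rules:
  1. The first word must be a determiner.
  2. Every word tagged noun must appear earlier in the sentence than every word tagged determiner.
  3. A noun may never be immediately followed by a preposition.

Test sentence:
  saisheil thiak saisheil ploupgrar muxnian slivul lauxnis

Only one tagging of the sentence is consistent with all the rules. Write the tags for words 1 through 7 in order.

Candidates per position — 1:saisheil {determiner,noun}; 2:thiak {noun,preposition}; 3:saisheil {determiner,noun}; 4:ploupgrar {preposition}; 5:muxnian {determiner}; 6:slivul {noun,preposition}; 7:lauxnis {preposition}.
Word 1 cannot be noun — rule 1 would then fail for every completion. It is determiner.
Word 2 cannot be noun — rule 2 would then fail for every completion. It is preposition.
Word 3 cannot be noun — rule 2 would then fail for every completion. It is determiner.
Word 6 cannot be noun — rule 2 would then fail for every completion. It is preposition.
The unique satisfying tagging is: determiner preposition determiner preposition determiner preposition preposition.
Check: rule 1 holds; rule 2 holds; rule 3 holds.

determiner preposition determiner preposition determiner preposition preposition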